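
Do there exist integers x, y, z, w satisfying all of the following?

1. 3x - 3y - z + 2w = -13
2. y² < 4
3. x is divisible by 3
Yes

Take x = 0, y = 0, z = 1, w = -6. Substituting into each constraint:
  (1) 3(0) - 3(0) + (-1) + 2(-6) = -13 ✓
  (2) y² = (0)² = 0, and 0 < 4 ✓
  (3) 0 = 3 × 0, remainder 0 ✓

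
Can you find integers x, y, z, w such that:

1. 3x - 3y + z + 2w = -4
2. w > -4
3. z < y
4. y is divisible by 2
Yes

Take x = 0, y = 0, z = -2, w = -1. Substituting into each constraint:
  (1) 3(0) - 3(0) + (-2) + 2(-1) = -4 ✓
  (2) -1 > -4 ✓
  (3) -2 < 0 ✓
  (4) 0 = 2 × 0, remainder 0 ✓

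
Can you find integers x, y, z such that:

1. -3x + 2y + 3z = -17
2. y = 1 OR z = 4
Yes

Take x = 9, y = -1, z = 4. Substituting into each constraint:
  (1) -3(9) + 2(-1) + 3(4) = -17 ✓
  (2) z = 4, target 4 ✓ (second branch holds)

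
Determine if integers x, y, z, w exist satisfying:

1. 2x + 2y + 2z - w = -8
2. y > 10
Yes

Take x = 0, y = 11, z = 0, w = 30. Substituting into each constraint:
  (1) 2(0) + 2(11) + 2(0) + (-30) = -8 ✓
  (2) 11 > 10 ✓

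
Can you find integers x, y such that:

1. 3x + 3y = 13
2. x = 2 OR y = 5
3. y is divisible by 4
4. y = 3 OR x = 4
No

Even the single constraint (3x + 3y = 13) is infeasible over the integers.

  - 3x + 3y = 13: every term on the left is divisible by 3, so the LHS ≡ 0 (mod 3), but the RHS 13 is not — no integer solution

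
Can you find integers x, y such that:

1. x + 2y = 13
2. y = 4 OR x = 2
Yes

Take x = 5, y = 4. Substituting into each constraint:
  (1) 5 + 2(4) = 13 ✓
  (2) y = 4, target 4 ✓ (first branch holds)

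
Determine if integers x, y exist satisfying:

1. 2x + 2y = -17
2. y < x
No

Even the single constraint (2x + 2y = -17) is infeasible over the integers.

  - 2x + 2y = -17: every term on the left is divisible by 2, so the LHS ≡ 0 (mod 2), but the RHS -17 is not — no integer solution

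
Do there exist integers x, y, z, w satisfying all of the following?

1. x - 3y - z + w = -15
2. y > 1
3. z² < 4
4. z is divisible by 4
Yes

Take x = -9, y = 2, z = 0, w = 0. Substituting into each constraint:
  (1) (-9) - 3(2) + 0 + 0 = -15 ✓
  (2) 2 > 1 ✓
  (3) z² = (0)² = 0, and 0 < 4 ✓
  (4) 0 = 4 × 0, remainder 0 ✓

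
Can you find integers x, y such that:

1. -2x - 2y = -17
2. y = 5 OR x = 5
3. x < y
No

Even the single constraint (-2x - 2y = -17) is infeasible over the integers.

  - -2x - 2y = -17: every term on the left is divisible by 2, so the LHS ≡ 0 (mod 2), but the RHS -17 is not — no integer solution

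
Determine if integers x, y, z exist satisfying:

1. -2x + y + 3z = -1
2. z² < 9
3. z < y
Yes

Take x = 1, y = 1, z = 0. Substituting into each constraint:
  (1) -2(1) + 1 + 3(0) = -1 ✓
  (2) z² = (0)² = 0, and 0 < 9 ✓
  (3) 0 < 1 ✓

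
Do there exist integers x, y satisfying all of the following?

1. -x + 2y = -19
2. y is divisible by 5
Yes

Take x = 19, y = 0. Substituting into each constraint:
  (1) (-19) + 2(0) = -19 ✓
  (2) 0 = 5 × 0, remainder 0 ✓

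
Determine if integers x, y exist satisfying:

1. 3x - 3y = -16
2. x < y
No

Even the single constraint (3x - 3y = -16) is infeasible over the integers.

  - 3x - 3y = -16: every term on the left is divisible by 3, so the LHS ≡ 0 (mod 3), but the RHS -16 is not — no integer solution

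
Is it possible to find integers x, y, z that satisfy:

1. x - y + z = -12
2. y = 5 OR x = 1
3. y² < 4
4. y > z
Yes

Take x = 1, y = 0, z = -13. Substituting into each constraint:
  (1) 1 + 0 + (-13) = -12 ✓
  (2) x = 1, target 1 ✓ (second branch holds)
  (3) y² = (0)² = 0, and 0 < 4 ✓
  (4) 0 > -13 ✓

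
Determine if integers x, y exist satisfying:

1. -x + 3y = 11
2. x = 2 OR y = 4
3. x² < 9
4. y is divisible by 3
No

A contradictory subset is {-x + 3y = 11, x = 2 OR y = 4, y is divisible by 3}. No integer assignment can satisfy these jointly:

  - -x + 3y = 11: is a linear equation tying the variables together
  - x = 2 OR y = 4: forces a choice: either x = 2 or y = 4
  - y is divisible by 3: restricts y to multiples of 3

Split on the disjunction (x = 2 OR y = 4):
  • If x = 2: with x = 2, writing y = 3y', every remaining term of the linear equation is divisible by 9, so the left side is ≡ 0 (mod 9); but the right side 13 ≡ 4 (mod 9). No integers can satisfy it.
  • If y = 4: this contradicts the divisibility constraint — 4 is not a multiple of 3.
Both branches are infeasible, so the system has no integer solution.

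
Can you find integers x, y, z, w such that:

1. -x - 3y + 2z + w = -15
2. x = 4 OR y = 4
Yes

Take x = 4, y = 0, z = 0, w = -11. Substituting into each constraint:
  (1) (-4) - 3(0) + 2(0) + (-11) = -15 ✓
  (2) x = 4, target 4 ✓ (first branch holds)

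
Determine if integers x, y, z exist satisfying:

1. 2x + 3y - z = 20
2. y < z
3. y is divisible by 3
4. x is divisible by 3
Yes

Take x = 12, y = 0, z = 4. Substituting into each constraint:
  (1) 2(12) + 3(0) + (-4) = 20 ✓
  (2) 0 < 4 ✓
  (3) 0 = 3 × 0, remainder 0 ✓
  (4) 12 = 3 × 4, remainder 0 ✓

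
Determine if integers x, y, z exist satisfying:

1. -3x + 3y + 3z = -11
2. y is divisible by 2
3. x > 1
No

Even the single constraint (-3x + 3y + 3z = -11) is infeasible over the integers.

  - -3x + 3y + 3z = -11: every term on the left is divisible by 3, so the LHS ≡ 0 (mod 3), but the RHS -11 is not — no integer solution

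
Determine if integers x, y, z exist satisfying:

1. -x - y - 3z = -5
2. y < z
Yes

Take x = 6, y = -1, z = 0. Substituting into each constraint:
  (1) (-6) + 1 - 3(0) = -5 ✓
  (2) -1 < 0 ✓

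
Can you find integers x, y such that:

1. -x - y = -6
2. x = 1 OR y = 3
Yes

Take x = 3, y = 3. Substituting into each constraint:
  (1) (-3) + (-3) = -6 ✓
  (2) y = 3, target 3 ✓ (second branch holds)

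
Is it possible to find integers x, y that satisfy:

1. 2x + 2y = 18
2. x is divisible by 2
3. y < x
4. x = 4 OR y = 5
No

A contradictory subset is {2x + 2y = 18, y < x, x = 4 OR y = 5}. No integer assignment can satisfy these jointly:

  - 2x + 2y = 18: is a linear equation tying the variables together
  - y < x: bounds one variable relative to another variable
  - x = 4 OR y = 5: forces a choice: either x = 4 or y = 5

Split on the disjunction (x = 4 OR y = 5):
  • If x = 4: the equation forces y = 5, giving (x, y) = (4, 5), which violates x > y.
  • If y = 5: the equation forces x = 4, giving (y, x) = (5, 4), which violates x > y.
Both branches are infeasible, so the system has no integer solution.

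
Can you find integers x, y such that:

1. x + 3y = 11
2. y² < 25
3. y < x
Yes

Take x = 5, y = 2. Substituting into each constraint:
  (1) 5 + 3(2) = 11 ✓
  (2) y² = (2)² = 4, and 4 < 25 ✓
  (3) 2 < 5 ✓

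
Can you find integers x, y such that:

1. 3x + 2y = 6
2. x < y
Yes

Take x = 0, y = 3. Substituting into each constraint:
  (1) 3(0) + 2(3) = 6 ✓
  (2) 0 < 3 ✓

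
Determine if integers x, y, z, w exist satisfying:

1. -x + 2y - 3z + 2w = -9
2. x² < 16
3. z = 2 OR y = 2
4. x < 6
Yes

Take x = 0, y = 2, z = 1, w = -5. Substituting into each constraint:
  (1) 0 + 2(2) - 3(1) + 2(-5) = -9 ✓
  (2) x² = (0)² = 0, and 0 < 16 ✓
  (3) y = 2, target 2 ✓ (second branch holds)
  (4) 0 < 6 ✓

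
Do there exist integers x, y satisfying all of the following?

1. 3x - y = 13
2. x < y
Yes

Take x = 7, y = 8. Substituting into each constraint:
  (1) 3(7) + (-8) = 13 ✓
  (2) 7 < 8 ✓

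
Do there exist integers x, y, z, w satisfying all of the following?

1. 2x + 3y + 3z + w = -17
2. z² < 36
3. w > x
Yes

Take x = 0, y = -6, z = 0, w = 1. Substituting into each constraint:
  (1) 2(0) + 3(-6) + 3(0) + 1 = -17 ✓
  (2) z² = (0)² = 0, and 0 < 36 ✓
  (3) 1 > 0 ✓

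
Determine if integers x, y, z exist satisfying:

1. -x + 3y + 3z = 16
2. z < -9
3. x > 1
Yes

Take x = 2, y = 16, z = -10. Substituting into each constraint:
  (1) (-2) + 3(16) + 3(-10) = 16 ✓
  (2) -10 < -9 ✓
  (3) 2 > 1 ✓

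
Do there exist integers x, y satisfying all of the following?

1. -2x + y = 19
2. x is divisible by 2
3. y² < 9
Yes

Take x = -10, y = -1. Substituting into each constraint:
  (1) -2(-10) + (-1) = 19 ✓
  (2) -10 = 2 × -5, remainder 0 ✓
  (3) y² = (-1)² = 1, and 1 < 9 ✓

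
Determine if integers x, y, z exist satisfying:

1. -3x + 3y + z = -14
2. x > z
Yes

Take x = 2, y = -3, z = 1. Substituting into each constraint:
  (1) -3(2) + 3(-3) + 1 = -14 ✓
  (2) 2 > 1 ✓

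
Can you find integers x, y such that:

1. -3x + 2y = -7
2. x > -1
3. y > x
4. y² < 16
No

A contradictory subset is {-3x + 2y = -7, y > x, y² < 16}. No integer assignment can satisfy these jointly:

  - -3x + 2y = -7: is a linear equation tying the variables together
  - y > x: bounds one variable relative to another variable
  - y² < 16: restricts y to |y| ≤ 3

The bounds confine y to {-3, -2, -1, 0, 1, 2, 3}. For each value, substitute into the equation:
  • y = -3: the equation gives -3x = -1, so x would not be an integer.
  • y = -2: the equation forces x = 1, but y > x fails since -2 ≤ 1.
  • y = -1: the equation gives -3x = -5, so x would not be an integer.
  • y = 0: the equation gives -3x = -7, so x would not be an integer.
  • y = 1: the equation forces x = 3, but y > x fails since 1 ≤ 3.
  • y = 2: the equation gives -3x = -11, so x would not be an integer.
  • y = 3: the equation gives -3x = -13, so x would not be an integer.
Every case fails, so no integer solution exists.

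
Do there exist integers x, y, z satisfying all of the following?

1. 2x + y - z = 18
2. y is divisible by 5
Yes

Take x = 0, y = 0, z = -18. Substituting into each constraint:
  (1) 2(0) + 0 + 18 = 18 ✓
  (2) 0 = 5 × 0, remainder 0 ✓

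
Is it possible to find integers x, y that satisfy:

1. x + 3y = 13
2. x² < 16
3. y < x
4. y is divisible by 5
No

A contradictory subset is {x + 3y = 13, x² < 16, y < x}. No integer assignment can satisfy these jointly:

  - x + 3y = 13: is a linear equation tying the variables together
  - x² < 16: restricts x to |x| ≤ 3
  - y < x: bounds one variable relative to another variable

Propagating the comparison: y < x and x ≤ 3 give y ≤ 2. Range argument: with x ∈ [-3, 3], y ∈ [−∞, 2], the left side of the equation is at most 9, but the right side is 13 > 9. No integer solution exists.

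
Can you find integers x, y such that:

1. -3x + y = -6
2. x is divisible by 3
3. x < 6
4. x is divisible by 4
Yes

Take x = 0, y = -6. Substituting into each constraint:
  (1) -3(0) + (-6) = -6 ✓
  (2) 0 = 3 × 0, remainder 0 ✓
  (3) 0 < 6 ✓
  (4) 0 = 4 × 0, remainder 0 ✓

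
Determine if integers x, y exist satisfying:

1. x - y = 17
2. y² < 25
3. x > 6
Yes

Take x = 17, y = 0. Substituting into each constraint:
  (1) 17 + 0 = 17 ✓
  (2) y² = (0)² = 0, and 0 < 25 ✓
  (3) 17 > 6 ✓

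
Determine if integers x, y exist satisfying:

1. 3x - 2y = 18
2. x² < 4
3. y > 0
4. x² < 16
No

A contradictory subset is {3x - 2y = 18, x² < 4, y > 0}. No integer assignment can satisfy these jointly:

  - 3x - 2y = 18: is a linear equation tying the variables together
  - x² < 4: restricts x to |x| ≤ 1
  - y > 0: bounds one variable relative to a constant

Range argument: with x ∈ [-1, 1], y ∈ [1, ∞], the left side of the equation is at most 1, but the right side is 18 > 1. No integer solution exists.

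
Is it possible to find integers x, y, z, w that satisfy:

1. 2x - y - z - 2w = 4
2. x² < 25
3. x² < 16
Yes

Take x = 0, y = 0, z = 0, w = -2. Substituting into each constraint:
  (1) 2(0) + 0 + 0 - 2(-2) = 4 ✓
  (2) x² = (0)² = 0, and 0 < 25 ✓
  (3) x² = (0)² = 0, and 0 < 16 ✓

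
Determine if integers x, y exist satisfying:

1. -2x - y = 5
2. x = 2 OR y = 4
Yes

Take x = 2, y = -9. Substituting into each constraint:
  (1) -2(2) + 9 = 5 ✓
  (2) x = 2, target 2 ✓ (first branch holds)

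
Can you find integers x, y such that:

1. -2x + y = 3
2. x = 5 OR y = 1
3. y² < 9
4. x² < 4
Yes

Take x = -1, y = 1. Substituting into each constraint:
  (1) -2(-1) + 1 = 3 ✓
  (2) y = 1, target 1 ✓ (second branch holds)
  (3) y² = (1)² = 1, and 1 < 9 ✓
  (4) x² = (-1)² = 1, and 1 < 4 ✓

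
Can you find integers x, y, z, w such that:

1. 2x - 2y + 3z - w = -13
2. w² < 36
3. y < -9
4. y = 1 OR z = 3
Yes

Take x = -21, y = -10, z = 3, w = 0. Substituting into each constraint:
  (1) 2(-21) - 2(-10) + 3(3) + 0 = -13 ✓
  (2) w² = (0)² = 0, and 0 < 36 ✓
  (3) -10 < -9 ✓
  (4) z = 3, target 3 ✓ (second branch holds)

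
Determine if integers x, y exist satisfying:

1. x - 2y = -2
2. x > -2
Yes

Take x = 0, y = 1. Substituting into each constraint:
  (1) 0 - 2(1) = -2 ✓
  (2) 0 > -2 ✓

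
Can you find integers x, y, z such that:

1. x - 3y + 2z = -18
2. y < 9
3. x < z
Yes

Take x = -3, y = 5, z = 0. Substituting into each constraint:
  (1) (-3) - 3(5) + 2(0) = -18 ✓
  (2) 5 < 9 ✓
  (3) -3 < 0 ✓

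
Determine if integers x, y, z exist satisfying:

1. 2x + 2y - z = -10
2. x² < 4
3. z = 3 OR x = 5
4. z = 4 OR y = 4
No

A contradictory subset is {2x + 2y - z = -10, x² < 4, z = 3 OR x = 5}. No integer assignment can satisfy these jointly:

  - 2x + 2y - z = -10: is a linear equation tying the variables together
  - x² < 4: restricts x to |x| ≤ 1
  - z = 3 OR x = 5: forces a choice: either z = 3 or x = 5

Split on the disjunction (z = 3 OR x = 5):
  • If z = 3: with z = 3, every remaining term of the linear equation is divisible by 2, so the left side is ≡ 0 (mod 2); but the right side -7 ≡ 1 (mod 2). No integers can satisfy it.
  • If x = 5: this contradicts x² < 4, which requires |x| ≤ 1.
Both branches are infeasible, so the system has no integer solution.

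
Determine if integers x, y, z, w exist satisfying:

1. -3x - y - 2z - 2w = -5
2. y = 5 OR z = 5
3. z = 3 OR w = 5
Yes

Take x = 0, y = 5, z = 3, w = -3. Substituting into each constraint:
  (1) -3(0) + (-5) - 2(3) - 2(-3) = -5 ✓
  (2) y = 5, target 5 ✓ (first branch holds)
  (3) z = 3, target 3 ✓ (first branch holds)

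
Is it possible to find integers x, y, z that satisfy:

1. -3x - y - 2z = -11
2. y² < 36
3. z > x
Yes

Take x = 1, y = 0, z = 4. Substituting into each constraint:
  (1) -3(1) + 0 - 2(4) = -11 ✓
  (2) y² = (0)² = 0, and 0 < 36 ✓
  (3) 4 > 1 ✓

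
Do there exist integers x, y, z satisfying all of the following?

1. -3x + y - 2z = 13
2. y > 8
Yes

Take x = -1, y = 10, z = 0. Substituting into each constraint:
  (1) -3(-1) + 10 - 2(0) = 13 ✓
  (2) 10 > 8 ✓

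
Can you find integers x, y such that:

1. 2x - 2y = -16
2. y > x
Yes

Take x = -8, y = 0. Substituting into each constraint:
  (1) 2(-8) - 2(0) = -16 ✓
  (2) 0 > -8 ✓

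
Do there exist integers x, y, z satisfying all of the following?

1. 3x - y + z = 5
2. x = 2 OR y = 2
Yes

Take x = 1, y = 2, z = 4. Substituting into each constraint:
  (1) 3(1) + (-2) + 4 = 5 ✓
  (2) y = 2, target 2 ✓ (second branch holds)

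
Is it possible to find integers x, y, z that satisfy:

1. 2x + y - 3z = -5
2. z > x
Yes

Take x = 0, y = -2, z = 1. Substituting into each constraint:
  (1) 2(0) + (-2) - 3(1) = -5 ✓
  (2) 1 > 0 ✓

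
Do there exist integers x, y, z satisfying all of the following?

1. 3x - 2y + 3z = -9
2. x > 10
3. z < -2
Yes

Take x = 12, y = 18, z = -3. Substituting into each constraint:
  (1) 3(12) - 2(18) + 3(-3) = -9 ✓
  (2) 12 > 10 ✓
  (3) -3 < -2 ✓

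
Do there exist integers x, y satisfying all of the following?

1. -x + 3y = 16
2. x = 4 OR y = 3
Yes

Take x = -7, y = 3. Substituting into each constraint:
  (1) 7 + 3(3) = 16 ✓
  (2) y = 3, target 3 ✓ (second branch holds)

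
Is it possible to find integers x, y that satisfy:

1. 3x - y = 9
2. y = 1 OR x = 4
Yes

Take x = 4, y = 3. Substituting into each constraint:
  (1) 3(4) + (-3) = 9 ✓
  (2) x = 4, target 4 ✓ (second branch holds)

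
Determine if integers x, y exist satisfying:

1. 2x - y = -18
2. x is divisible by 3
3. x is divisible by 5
Yes

Take x = 0, y = 18. Substituting into each constraint:
  (1) 2(0) + (-18) = -18 ✓
  (2) 0 = 3 × 0, remainder 0 ✓
  (3) 0 = 5 × 0, remainder 0 ✓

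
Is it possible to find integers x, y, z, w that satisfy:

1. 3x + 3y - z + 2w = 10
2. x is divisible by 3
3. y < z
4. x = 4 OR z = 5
Yes

Take x = 6, y = 3, z = 5, w = -6. Substituting into each constraint:
  (1) 3(6) + 3(3) + (-5) + 2(-6) = 10 ✓
  (2) 6 = 3 × 2, remainder 0 ✓
  (3) 3 < 5 ✓
  (4) z = 5, target 5 ✓ (second branch holds)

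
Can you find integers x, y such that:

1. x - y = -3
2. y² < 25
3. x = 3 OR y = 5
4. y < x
No

A contradictory subset is {x - y = -3, y < x}. No integer assignment can satisfy these jointly:

  - x - y = -3: is a linear equation tying the variables together
  - y < x: bounds one variable relative to another variable

From the equation, x − y = -3, i.e. x − y = -3; but x > y requires x − y ≥ 1. Contradiction.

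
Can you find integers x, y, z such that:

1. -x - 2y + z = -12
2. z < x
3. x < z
No

A contradictory subset is {z < x, x < z}. No integer assignment can satisfy these jointly:

  - z < x: bounds one variable relative to another variable
  - x < z: bounds one variable relative to another variable

Direct contradiction: x > z and z > x cannot both hold.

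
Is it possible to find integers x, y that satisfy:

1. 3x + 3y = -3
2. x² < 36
Yes

Take x = -1, y = 0. Substituting into each constraint:
  (1) 3(-1) + 3(0) = -3 ✓
  (2) x² = (-1)² = 1, and 1 < 36 ✓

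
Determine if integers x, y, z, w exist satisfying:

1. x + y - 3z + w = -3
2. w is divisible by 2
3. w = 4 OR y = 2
Yes

Take x = -5, y = 2, z = 0, w = 0. Substituting into each constraint:
  (1) (-5) + 2 - 3(0) + 0 = -3 ✓
  (2) 0 = 2 × 0, remainder 0 ✓
  (3) y = 2, target 2 ✓ (second branch holds)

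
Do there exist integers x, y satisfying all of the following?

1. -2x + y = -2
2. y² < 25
Yes

Take x = 1, y = 0. Substituting into each constraint:
  (1) -2(1) + 0 = -2 ✓
  (2) y² = (0)² = 0, and 0 < 25 ✓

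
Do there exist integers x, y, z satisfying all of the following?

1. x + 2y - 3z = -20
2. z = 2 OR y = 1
Yes

Take x = -14, y = 0, z = 2. Substituting into each constraint:
  (1) (-14) + 2(0) - 3(2) = -20 ✓
  (2) z = 2, target 2 ✓ (first branch holds)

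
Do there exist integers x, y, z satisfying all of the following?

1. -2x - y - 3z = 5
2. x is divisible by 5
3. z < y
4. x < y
Yes

Take x = 0, y = 1, z = -2. Substituting into each constraint:
  (1) -2(0) + (-1) - 3(-2) = 5 ✓
  (2) 0 = 5 × 0, remainder 0 ✓
  (3) -2 < 1 ✓
  (4) 0 < 1 ✓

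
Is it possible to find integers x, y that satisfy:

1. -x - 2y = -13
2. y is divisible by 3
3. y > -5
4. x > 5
Yes

Take x = 13, y = 0. Substituting into each constraint:
  (1) (-13) - 2(0) = -13 ✓
  (2) 0 = 3 × 0, remainder 0 ✓
  (3) 0 > -5 ✓
  (4) 13 > 5 ✓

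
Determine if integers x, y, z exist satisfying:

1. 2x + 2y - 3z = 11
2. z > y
Yes

Take x = 7, y = 0, z = 1. Substituting into each constraint:
  (1) 2(7) + 2(0) - 3(1) = 11 ✓
  (2) 1 > 0 ✓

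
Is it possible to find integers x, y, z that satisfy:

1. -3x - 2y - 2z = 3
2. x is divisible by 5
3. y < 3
Yes

Take x = 5, y = -6, z = -3. Substituting into each constraint:
  (1) -3(5) - 2(-6) - 2(-3) = 3 ✓
  (2) 5 = 5 × 1, remainder 0 ✓
  (3) -6 < 3 ✓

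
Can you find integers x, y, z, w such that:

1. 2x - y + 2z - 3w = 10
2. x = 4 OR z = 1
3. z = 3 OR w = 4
Yes

Take x = 0, y = -20, z = 1, w = 4. Substituting into each constraint:
  (1) 2(0) + 20 + 2(1) - 3(4) = 10 ✓
  (2) z = 1, target 1 ✓ (second branch holds)
  (3) w = 4, target 4 ✓ (second branch holds)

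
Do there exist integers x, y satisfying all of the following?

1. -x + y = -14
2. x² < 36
Yes

Take x = 0, y = -14. Substituting into each constraint:
  (1) 0 + (-14) = -14 ✓
  (2) x² = (0)² = 0, and 0 < 36 ✓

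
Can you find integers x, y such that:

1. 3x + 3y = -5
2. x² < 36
No

Even the single constraint (3x + 3y = -5) is infeasible over the integers.

  - 3x + 3y = -5: every term on the left is divisible by 3, so the LHS ≡ 0 (mod 3), but the RHS -5 is not — no integer solution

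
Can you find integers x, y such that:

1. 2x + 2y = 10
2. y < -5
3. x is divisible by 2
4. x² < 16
No

A contradictory subset is {2x + 2y = 10, y < -5, x² < 16}. No integer assignment can satisfy these jointly:

  - 2x + 2y = 10: is a linear equation tying the variables together
  - y < -5: bounds one variable relative to a constant
  - x² < 16: restricts x to |x| ≤ 3

Range argument: with x ∈ [-3, 3], y ∈ [−∞, -6], the left side of the equation is at most -6, but the right side is 10 > -6. No integer solution exists.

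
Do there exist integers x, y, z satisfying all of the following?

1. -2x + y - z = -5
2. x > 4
Yes

Take x = 5, y = 0, z = -5. Substituting into each constraint:
  (1) -2(5) + 0 + 5 = -5 ✓
  (2) 5 > 4 ✓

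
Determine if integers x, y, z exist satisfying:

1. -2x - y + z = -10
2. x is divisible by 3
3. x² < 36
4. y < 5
Yes

Take x = 0, y = 0, z = -10. Substituting into each constraint:
  (1) -2(0) + 0 + (-10) = -10 ✓
  (2) 0 = 3 × 0, remainder 0 ✓
  (3) x² = (0)² = 0, and 0 < 36 ✓
  (4) 0 < 5 ✓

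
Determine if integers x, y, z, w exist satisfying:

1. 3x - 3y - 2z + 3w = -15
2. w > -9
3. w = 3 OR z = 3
Yes

Take x = 0, y = 3, z = 3, w = 0. Substituting into each constraint:
  (1) 3(0) - 3(3) - 2(3) + 3(0) = -15 ✓
  (2) 0 > -9 ✓
  (3) z = 3, target 3 ✓ (second branch holds)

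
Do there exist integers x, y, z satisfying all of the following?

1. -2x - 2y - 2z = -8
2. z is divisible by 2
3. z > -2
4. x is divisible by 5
Yes

Take x = 0, y = 4, z = 0. Substituting into each constraint:
  (1) -2(0) - 2(4) - 2(0) = -8 ✓
  (2) 0 = 2 × 0, remainder 0 ✓
  (3) 0 > -2 ✓
  (4) 0 = 5 × 0, remainder 0 ✓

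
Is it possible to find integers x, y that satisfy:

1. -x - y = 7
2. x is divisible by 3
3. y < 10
Yes

Take x = 0, y = -7. Substituting into each constraint:
  (1) 0 + 7 = 7 ✓
  (2) 0 = 3 × 0, remainder 0 ✓
  (3) -7 < 10 ✓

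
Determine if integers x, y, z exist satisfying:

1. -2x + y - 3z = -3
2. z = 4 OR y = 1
Yes

Take x = 2, y = 1, z = 0. Substituting into each constraint:
  (1) -2(2) + 1 - 3(0) = -3 ✓
  (2) y = 1, target 1 ✓ (second branch holds)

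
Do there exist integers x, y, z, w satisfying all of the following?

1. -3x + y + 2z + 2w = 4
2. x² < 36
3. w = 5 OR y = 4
Yes

Take x = 0, y = 0, z = -3, w = 5. Substituting into each constraint:
  (1) -3(0) + 0 + 2(-3) + 2(5) = 4 ✓
  (2) x² = (0)² = 0, and 0 < 36 ✓
  (3) w = 5, target 5 ✓ (first branch holds)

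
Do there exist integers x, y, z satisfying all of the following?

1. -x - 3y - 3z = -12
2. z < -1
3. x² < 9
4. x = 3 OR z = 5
No

A contradictory subset is {z < -1, x² < 9, x = 3 OR z = 5}. No integer assignment can satisfy these jointly:

  - z < -1: bounds one variable relative to a constant
  - x² < 9: restricts x to |x| ≤ 2
  - x = 3 OR z = 5: forces a choice: either x = 3 or z = 5

Split on the disjunction (x = 3 OR z = 5):
  • If x = 3: this contradicts x² < 9, which requires |x| ≤ 2.
  • If z = 5: this contradicts the bound z ≤ -2.
Both branches are infeasible, so the system has no integer solution.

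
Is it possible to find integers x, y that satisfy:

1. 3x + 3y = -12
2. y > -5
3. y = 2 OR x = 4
Yes

Take x = -6, y = 2. Substituting into each constraint:
  (1) 3(-6) + 3(2) = -12 ✓
  (2) 2 > -5 ✓
  (3) y = 2, target 2 ✓ (first branch holds)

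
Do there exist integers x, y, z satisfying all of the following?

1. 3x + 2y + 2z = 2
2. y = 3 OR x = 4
Yes

Take x = 4, y = 4, z = -9. Substituting into each constraint:
  (1) 3(4) + 2(4) + 2(-9) = 2 ✓
  (2) x = 4, target 4 ✓ (second branch holds)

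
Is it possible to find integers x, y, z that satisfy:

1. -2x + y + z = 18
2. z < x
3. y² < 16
Yes

Take x = -19, y = 0, z = -20. Substituting into each constraint:
  (1) -2(-19) + 0 + (-20) = 18 ✓
  (2) -20 < -19 ✓
  (3) y² = (0)² = 0, and 0 < 16 ✓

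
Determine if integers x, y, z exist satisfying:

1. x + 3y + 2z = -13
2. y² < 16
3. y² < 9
Yes

Take x = 1, y = 0, z = -7. Substituting into each constraint:
  (1) 1 + 3(0) + 2(-7) = -13 ✓
  (2) y² = (0)² = 0, and 0 < 16 ✓
  (3) y² = (0)² = 0, and 0 < 9 ✓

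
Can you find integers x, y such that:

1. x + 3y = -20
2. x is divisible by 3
No

The full constraint system is jointly infeasible over the integers. Each constraint and what it forces:

  - x + 3y = -20: is a linear equation tying the variables together
  - x is divisible by 3: restricts x to multiples of 3

Modular obstruction: writing x = 3x', every remaining term of the linear equation is divisible by 3, so the left side is ≡ 0 (mod 3); but the right side -20 ≡ 1 (mod 3). No integers can satisfy it.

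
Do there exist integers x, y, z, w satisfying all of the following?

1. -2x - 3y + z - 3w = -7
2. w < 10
Yes

Take x = 2, y = 0, z = 0, w = 1. Substituting into each constraint:
  (1) -2(2) - 3(0) + 0 - 3(1) = -7 ✓
  (2) 1 < 10 ✓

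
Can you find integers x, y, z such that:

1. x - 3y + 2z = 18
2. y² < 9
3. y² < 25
Yes

Take x = 18, y = 0, z = 0. Substituting into each constraint:
  (1) 18 - 3(0) + 2(0) = 18 ✓
  (2) y² = (0)² = 0, and 0 < 9 ✓
  (3) y² = (0)² = 0, and 0 < 25 ✓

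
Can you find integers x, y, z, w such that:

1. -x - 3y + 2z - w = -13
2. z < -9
Yes

Take x = -7, y = 0, z = -10, w = 0. Substituting into each constraint:
  (1) 7 - 3(0) + 2(-10) + 0 = -13 ✓
  (2) -10 < -9 ✓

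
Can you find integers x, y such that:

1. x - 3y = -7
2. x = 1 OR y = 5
Yes

Take x = 8, y = 5. Substituting into each constraint:
  (1) 8 - 3(5) = -7 ✓
  (2) y = 5, target 5 ✓ (second branch holds)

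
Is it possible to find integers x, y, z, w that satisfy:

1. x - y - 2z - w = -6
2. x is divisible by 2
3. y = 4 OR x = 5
Yes

Take x = 0, y = 4, z = 1, w = 0. Substituting into each constraint:
  (1) 0 + (-4) - 2(1) + 0 = -6 ✓
  (2) 0 = 2 × 0, remainder 0 ✓
  (3) y = 4, target 4 ✓ (first branch holds)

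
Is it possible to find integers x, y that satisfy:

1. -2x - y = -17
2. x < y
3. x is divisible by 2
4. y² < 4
No

A contradictory subset is {-2x - y = -17, x < y, y² < 4}. No integer assignment can satisfy these jointly:

  - -2x - y = -17: is a linear equation tying the variables together
  - x < y: bounds one variable relative to another variable
  - y² < 4: restricts y to |y| ≤ 1

Propagating the comparison: x < y and y ≤ 1 give x ≤ 0. Range argument: with x ∈ [−∞, 0], y ∈ [-1, 1], the left side of the equation is at least -1, but the right side is -17 < -1. No integer solution exists.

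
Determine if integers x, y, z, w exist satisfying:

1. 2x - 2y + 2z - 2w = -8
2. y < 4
Yes

Take x = 0, y = 0, z = -4, w = 0. Substituting into each constraint:
  (1) 2(0) - 2(0) + 2(-4) - 2(0) = -8 ✓
  (2) 0 < 4 ✓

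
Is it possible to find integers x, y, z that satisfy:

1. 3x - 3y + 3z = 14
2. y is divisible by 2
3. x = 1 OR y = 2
No

Even the single constraint (3x - 3y + 3z = 14) is infeasible over the integers.

  - 3x - 3y + 3z = 14: every term on the left is divisible by 3, so the LHS ≡ 0 (mod 3), but the RHS 14 is not — no integer solution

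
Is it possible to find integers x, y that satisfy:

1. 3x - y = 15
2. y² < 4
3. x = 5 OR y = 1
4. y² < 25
Yes

Take x = 5, y = 0. Substituting into each constraint:
  (1) 3(5) + 0 = 15 ✓
  (2) y² = (0)² = 0, and 0 < 4 ✓
  (3) x = 5, target 5 ✓ (first branch holds)
  (4) y² = (0)² = 0, and 0 < 25 ✓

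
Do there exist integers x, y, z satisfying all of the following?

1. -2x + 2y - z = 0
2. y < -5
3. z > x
Yes

Take x = -5, y = -7, z = -4. Substituting into each constraint:
  (1) -2(-5) + 2(-7) + 4 = 0 ✓
  (2) -7 < -5 ✓
  (3) -4 > -5 ✓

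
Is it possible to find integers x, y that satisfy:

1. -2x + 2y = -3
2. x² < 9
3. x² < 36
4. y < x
No

Even the single constraint (-2x + 2y = -3) is infeasible over the integers.

  - -2x + 2y = -3: every term on the left is divisible by 2, so the LHS ≡ 0 (mod 2), but the RHS -3 is not — no integer solution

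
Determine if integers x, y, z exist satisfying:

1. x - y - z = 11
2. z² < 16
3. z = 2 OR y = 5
Yes

Take x = 0, y = -13, z = 2. Substituting into each constraint:
  (1) 0 + 13 + (-2) = 11 ✓
  (2) z² = (2)² = 4, and 4 < 16 ✓
  (3) z = 2, target 2 ✓ (first branch holds)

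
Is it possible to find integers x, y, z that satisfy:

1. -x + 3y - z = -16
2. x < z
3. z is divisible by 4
Yes

Take x = -2, y = -6, z = 0. Substituting into each constraint:
  (1) 2 + 3(-6) + 0 = -16 ✓
  (2) -2 < 0 ✓
  (3) 0 = 4 × 0, remainder 0 ✓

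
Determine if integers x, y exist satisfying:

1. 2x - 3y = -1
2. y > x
Yes

Take x = -2, y = -1. Substituting into each constraint:
  (1) 2(-2) - 3(-1) = -1 ✓
  (2) -1 > -2 ✓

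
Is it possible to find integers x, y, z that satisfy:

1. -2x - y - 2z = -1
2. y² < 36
Yes

Take x = 0, y = 1, z = 0. Substituting into each constraint:
  (1) -2(0) + (-1) - 2(0) = -1 ✓
  (2) y² = (1)² = 1, and 1 < 36 ✓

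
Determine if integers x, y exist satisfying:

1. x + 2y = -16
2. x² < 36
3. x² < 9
Yes

Take x = 0, y = -8. Substituting into each constraint:
  (1) 0 + 2(-8) = -16 ✓
  (2) x² = (0)² = 0, and 0 < 36 ✓
  (3) x² = (0)² = 0, and 0 < 9 ✓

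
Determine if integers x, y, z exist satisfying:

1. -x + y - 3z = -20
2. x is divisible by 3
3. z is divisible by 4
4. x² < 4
Yes

Take x = 0, y = -20, z = 0. Substituting into each constraint:
  (1) 0 + (-20) - 3(0) = -20 ✓
  (2) 0 = 3 × 0, remainder 0 ✓
  (3) 0 = 4 × 0, remainder 0 ✓
  (4) x² = (0)² = 0, and 0 < 4 ✓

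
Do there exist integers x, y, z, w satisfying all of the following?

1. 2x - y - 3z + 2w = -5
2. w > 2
Yes

Take x = 0, y = 11, z = 0, w = 3. Substituting into each constraint:
  (1) 2(0) + (-11) - 3(0) + 2(3) = -5 ✓
  (2) 3 > 2 ✓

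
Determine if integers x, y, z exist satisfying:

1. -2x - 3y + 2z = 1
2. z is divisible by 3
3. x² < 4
Yes

Take x = 1, y = -1, z = 0. Substituting into each constraint:
  (1) -2(1) - 3(-1) + 2(0) = 1 ✓
  (2) 0 = 3 × 0, remainder 0 ✓
  (3) x² = (1)² = 1, and 1 < 4 ✓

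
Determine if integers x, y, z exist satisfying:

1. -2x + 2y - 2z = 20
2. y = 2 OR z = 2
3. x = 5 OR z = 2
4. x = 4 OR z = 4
Yes

Take x = 4, y = 16, z = 2. Substituting into each constraint:
  (1) -2(4) + 2(16) - 2(2) = 20 ✓
  (2) z = 2, target 2 ✓ (second branch holds)
  (3) z = 2, target 2 ✓ (second branch holds)
  (4) x = 4, target 4 ✓ (first branch holds)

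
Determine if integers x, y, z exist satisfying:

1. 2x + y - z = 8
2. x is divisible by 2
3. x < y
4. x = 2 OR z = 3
Yes

Take x = 0, y = 11, z = 3. Substituting into each constraint:
  (1) 2(0) + 11 + (-3) = 8 ✓
  (2) 0 = 2 × 0, remainder 0 ✓
  (3) 0 < 11 ✓
  (4) z = 3, target 3 ✓ (second branch holds)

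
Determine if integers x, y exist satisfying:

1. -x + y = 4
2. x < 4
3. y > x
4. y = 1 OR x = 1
Yes

Take x = 1, y = 5. Substituting into each constraint:
  (1) (-1) + 5 = 4 ✓
  (2) 1 < 4 ✓
  (3) 5 > 1 ✓
  (4) x = 1, target 1 ✓ (second branch holds)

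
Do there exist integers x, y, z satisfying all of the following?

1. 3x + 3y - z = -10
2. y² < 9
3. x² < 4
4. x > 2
No

A contradictory subset is {x² < 4, x > 2}. No integer assignment can satisfy these jointly:

  - x² < 4: restricts x to |x| ≤ 1
  - x > 2: bounds one variable relative to a constant

Direct contradiction: the bounds on x require x ≥ 3 and x ≤ 1 simultaneously, which is empty.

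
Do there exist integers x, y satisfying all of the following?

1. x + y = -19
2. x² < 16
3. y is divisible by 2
Yes

Take x = 1, y = -20. Substituting into each constraint:
  (1) 1 + (-20) = -19 ✓
  (2) x² = (1)² = 1, and 1 < 16 ✓
  (3) -20 = 2 × -10, remainder 0 ✓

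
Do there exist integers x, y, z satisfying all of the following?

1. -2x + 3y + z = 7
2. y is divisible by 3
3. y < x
Yes

Take x = 1, y = 0, z = 9. Substituting into each constraint:
  (1) -2(1) + 3(0) + 9 = 7 ✓
  (2) 0 = 3 × 0, remainder 0 ✓
  (3) 0 < 1 ✓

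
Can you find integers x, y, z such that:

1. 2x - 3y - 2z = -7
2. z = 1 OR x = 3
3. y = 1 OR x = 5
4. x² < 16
Yes

Take x = 3, y = 1, z = 5. Substituting into each constraint:
  (1) 2(3) - 3(1) - 2(5) = -7 ✓
  (2) x = 3, target 3 ✓ (second branch holds)
  (3) y = 1, target 1 ✓ (first branch holds)
  (4) x² = (3)² = 9, and 9 < 16 ✓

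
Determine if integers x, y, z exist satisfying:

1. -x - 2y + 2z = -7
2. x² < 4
Yes

Take x = 1, y = 3, z = 0. Substituting into each constraint:
  (1) (-1) - 2(3) + 2(0) = -7 ✓
  (2) x² = (1)² = 1, and 1 < 4 ✓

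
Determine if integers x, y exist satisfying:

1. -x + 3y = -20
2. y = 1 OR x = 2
Yes

Take x = 23, y = 1. Substituting into each constraint:
  (1) (-23) + 3(1) = -20 ✓
  (2) y = 1, target 1 ✓ (first branch holds)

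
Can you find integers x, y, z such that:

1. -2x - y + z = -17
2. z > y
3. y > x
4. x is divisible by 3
Yes

Take x = 9, y = 10, z = 11. Substituting into each constraint:
  (1) -2(9) + (-10) + 11 = -17 ✓
  (2) 11 > 10 ✓
  (3) 10 > 9 ✓
  (4) 9 = 3 × 3, remainder 0 ✓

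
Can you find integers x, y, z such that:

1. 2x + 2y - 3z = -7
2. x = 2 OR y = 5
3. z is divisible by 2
No

A contradictory subset is {2x + 2y - 3z = -7, z is divisible by 2}. No integer assignment can satisfy these jointly:

  - 2x + 2y - 3z = -7: is a linear equation tying the variables together
  - z is divisible by 2: restricts z to multiples of 2

Modular obstruction: writing z = 2z', every remaining term of the linear equation is divisible by 2, so the left side is ≡ 0 (mod 2); but the right side -7 ≡ 1 (mod 2). No integers can satisfy it.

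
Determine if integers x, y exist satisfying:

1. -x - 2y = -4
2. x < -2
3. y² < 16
No

The full constraint system is jointly infeasible over the integers. Each constraint and what it forces:

  - -x - 2y = -4: is a linear equation tying the variables together
  - x < -2: bounds one variable relative to a constant
  - y² < 16: restricts y to |y| ≤ 3

Range argument: with x ∈ [−∞, -3], y ∈ [-3, 3], the left side of the equation is at least -3, but the right side is -4 < -3. No integer solution exists.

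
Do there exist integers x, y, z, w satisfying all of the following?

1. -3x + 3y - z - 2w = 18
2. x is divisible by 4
Yes

Take x = 0, y = 0, z = 0, w = -9. Substituting into each constraint:
  (1) -3(0) + 3(0) + 0 - 2(-9) = 18 ✓
  (2) 0 = 4 × 0, remainder 0 ✓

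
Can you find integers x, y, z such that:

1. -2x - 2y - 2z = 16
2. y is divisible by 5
Yes

Take x = 0, y = 0, z = -8. Substituting into each constraint:
  (1) -2(0) - 2(0) - 2(-8) = 16 ✓
  (2) 0 = 5 × 0, remainder 0 ✓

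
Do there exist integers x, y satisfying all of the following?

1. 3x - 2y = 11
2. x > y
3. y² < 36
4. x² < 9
Yes

Take x = 1, y = -4. Substituting into each constraint:
  (1) 3(1) - 2(-4) = 11 ✓
  (2) 1 > -4 ✓
  (3) y² = (-4)² = 16, and 16 < 36 ✓
  (4) x² = (1)² = 1, and 1 < 9 ✓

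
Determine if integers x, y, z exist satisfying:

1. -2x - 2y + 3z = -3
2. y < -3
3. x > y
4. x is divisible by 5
Yes

Take x = 0, y = -6, z = -5. Substituting into each constraint:
  (1) -2(0) - 2(-6) + 3(-5) = -3 ✓
  (2) -6 < -3 ✓
  (3) 0 > -6 ✓
  (4) 0 = 5 × 0, remainder 0 ✓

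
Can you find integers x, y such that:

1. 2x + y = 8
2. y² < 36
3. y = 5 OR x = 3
Yes

Take x = 3, y = 2. Substituting into each constraint:
  (1) 2(3) + 2 = 8 ✓
  (2) y² = (2)² = 4, and 4 < 36 ✓
  (3) x = 3, target 3 ✓ (second branch holds)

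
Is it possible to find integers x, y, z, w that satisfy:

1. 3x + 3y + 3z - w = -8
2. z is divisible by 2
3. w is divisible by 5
Yes

Take x = -2, y = -1, z = 2, w = 5. Substituting into each constraint:
  (1) 3(-2) + 3(-1) + 3(2) + (-5) = -8 ✓
  (2) 2 = 2 × 1, remainder 0 ✓
  (3) 5 = 5 × 1, remainder 0 ✓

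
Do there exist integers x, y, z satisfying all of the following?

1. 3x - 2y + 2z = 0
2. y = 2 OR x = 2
Yes

Take x = 2, y = 0, z = -3. Substituting into each constraint:
  (1) 3(2) - 2(0) + 2(-3) = 0 ✓
  (2) x = 2, target 2 ✓ (second branch holds)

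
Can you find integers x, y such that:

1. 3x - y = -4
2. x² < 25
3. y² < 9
Yes

Take x = -1, y = 1. Substituting into each constraint:
  (1) 3(-1) + (-1) = -4 ✓
  (2) x² = (-1)² = 1, and 1 < 25 ✓
  (3) y² = (1)² = 1, and 1 < 9 ✓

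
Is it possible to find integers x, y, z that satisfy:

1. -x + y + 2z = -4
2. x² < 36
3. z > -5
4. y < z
Yes

Take x = 0, y = -2, z = -1. Substituting into each constraint:
  (1) 0 + (-2) + 2(-1) = -4 ✓
  (2) x² = (0)² = 0, and 0 < 36 ✓
  (3) -1 > -5 ✓
  (4) -2 < -1 ✓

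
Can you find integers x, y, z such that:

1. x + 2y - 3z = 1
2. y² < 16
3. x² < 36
Yes

Take x = 0, y = 2, z = 1. Substituting into each constraint:
  (1) 0 + 2(2) - 3(1) = 1 ✓
  (2) y² = (2)² = 4, and 4 < 16 ✓
  (3) x² = (0)² = 0, and 0 < 36 ✓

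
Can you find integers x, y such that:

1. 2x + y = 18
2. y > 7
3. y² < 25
No

A contradictory subset is {y > 7, y² < 25}. No integer assignment can satisfy these jointly:

  - y > 7: bounds one variable relative to a constant
  - y² < 25: restricts y to |y| ≤ 4

Direct contradiction: the bounds on y require y ≥ 8 and y ≤ 4 simultaneously, which is empty.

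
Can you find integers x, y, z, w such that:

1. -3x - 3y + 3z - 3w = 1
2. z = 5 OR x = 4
No

Even the single constraint (-3x - 3y + 3z - 3w = 1) is infeasible over the integers.

  - -3x - 3y + 3z - 3w = 1: every term on the left is divisible by 3, so the LHS ≡ 0 (mod 3), but the RHS 1 is not — no integer solution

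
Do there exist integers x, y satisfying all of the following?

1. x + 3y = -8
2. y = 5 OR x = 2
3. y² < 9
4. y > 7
No

A contradictory subset is {x + 3y = -8, y = 5 OR x = 2, y > 7}. No integer assignment can satisfy these jointly:

  - x + 3y = -8: is a linear equation tying the variables together
  - y = 5 OR x = 2: forces a choice: either y = 5 or x = 2
  - y > 7: bounds one variable relative to a constant

Split on the disjunction (y = 5 OR x = 2):
  • If y = 5: this contradicts the bound y ≥ 8.
  • If x = 2: with x = 2, every remaining term of the linear equation is divisible by 3, so the left side is ≡ 0 (mod 3); but the right side -10 ≡ 2 (mod 3). No integers can satisfy it.
Both branches are infeasible, so the system has no integer solution.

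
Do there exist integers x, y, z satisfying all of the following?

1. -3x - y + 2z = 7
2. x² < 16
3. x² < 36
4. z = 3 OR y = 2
Yes

Take x = 1, y = 2, z = 6. Substituting into each constraint:
  (1) -3(1) + (-2) + 2(6) = 7 ✓
  (2) x² = (1)² = 1, and 1 < 16 ✓
  (3) x² = (1)² = 1, and 1 < 36 ✓
  (4) y = 2, target 2 ✓ (second branch holds)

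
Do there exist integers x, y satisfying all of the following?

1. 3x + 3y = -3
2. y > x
Yes

Take x = -1, y = 0. Substituting into each constraint:
  (1) 3(-1) + 3(0) = -3 ✓
  (2) 0 > -1 ✓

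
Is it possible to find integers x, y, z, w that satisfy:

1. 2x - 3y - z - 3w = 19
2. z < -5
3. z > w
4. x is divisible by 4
Yes

Take x = 0, y = 4, z = -7, w = -8. Substituting into each constraint:
  (1) 2(0) - 3(4) + 7 - 3(-8) = 19 ✓
  (2) -7 < -5 ✓
  (3) -7 > -8 ✓
  (4) 0 = 4 × 0, remainder 0 ✓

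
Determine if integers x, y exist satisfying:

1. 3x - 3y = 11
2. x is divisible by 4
No

Even the single constraint (3x - 3y = 11) is infeasible over the integers.

  - 3x - 3y = 11: every term on the left is divisible by 3, so the LHS ≡ 0 (mod 3), but the RHS 11 is not — no integer solution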